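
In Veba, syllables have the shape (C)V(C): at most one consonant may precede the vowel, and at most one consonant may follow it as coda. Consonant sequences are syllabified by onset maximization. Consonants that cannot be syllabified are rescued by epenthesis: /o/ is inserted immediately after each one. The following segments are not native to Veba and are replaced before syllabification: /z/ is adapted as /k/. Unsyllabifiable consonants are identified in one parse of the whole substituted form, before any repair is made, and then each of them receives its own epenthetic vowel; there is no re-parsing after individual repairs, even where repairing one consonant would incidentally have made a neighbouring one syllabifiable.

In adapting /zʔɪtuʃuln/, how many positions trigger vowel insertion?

After substitution the input is /kʔɪtuʃuln/.
The unsyllabifiable consonants are /k/, /n/; each receives one epenthetic vowel.

2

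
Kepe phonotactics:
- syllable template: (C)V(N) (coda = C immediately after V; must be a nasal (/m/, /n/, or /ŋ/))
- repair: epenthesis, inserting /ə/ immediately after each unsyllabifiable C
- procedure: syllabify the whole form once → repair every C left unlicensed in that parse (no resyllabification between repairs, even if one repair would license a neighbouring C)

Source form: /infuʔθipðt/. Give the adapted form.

The consonants /ʔ/, /p/, /ð/, /t/ cannot be parsed into a legal (C)V(N) syllable (only a nasal (/m/, /n/, or /ŋ/) is licensed in coda position; onsets are limited to one consonant).
Each unlicensed consonant becomes the onset of a new syllable: /ʔ/ → /ʔə/, /p/ → /pə/, /ð/ → /ðə/, /t/ → /tə/.

infuʔəθipəðətə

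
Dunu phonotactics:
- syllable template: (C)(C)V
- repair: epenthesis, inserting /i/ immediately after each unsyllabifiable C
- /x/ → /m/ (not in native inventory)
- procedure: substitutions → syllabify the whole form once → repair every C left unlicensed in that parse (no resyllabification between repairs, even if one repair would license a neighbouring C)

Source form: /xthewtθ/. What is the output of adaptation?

Substitution: /x/ → /m/, giving /mthewtθ/.
Under (C)(C)V, the unsyllabifiable consonants are /m/, /w/, /t/, /θ/ (no codas are permitted; onsets may contain at most 2 consonants).
Epenthesis after each stranded consonant: /m/ → /mi/, /w/ → /wi/, /t/ → /ti/, /θ/ → /θi/.

mithewitiθi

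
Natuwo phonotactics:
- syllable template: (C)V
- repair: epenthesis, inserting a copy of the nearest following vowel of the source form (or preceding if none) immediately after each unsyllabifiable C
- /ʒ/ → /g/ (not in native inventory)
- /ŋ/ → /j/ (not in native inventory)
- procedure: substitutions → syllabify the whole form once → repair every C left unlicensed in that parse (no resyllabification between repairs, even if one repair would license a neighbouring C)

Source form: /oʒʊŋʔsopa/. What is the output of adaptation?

Substitution: /ʒ/ → /g/, /ŋ/ → /j/, giving /ogʊjʔsopa/.
The consonants /j/, /ʔ/ cannot be parsed into a legal (C)V syllable (no codas are permitted; onsets are limited to one consonant).
Each unlicensed consonant becomes the onset of a new syllable: /j/ → /jo/, /ʔ/ → /ʔo/.

ogʊjoʔosopa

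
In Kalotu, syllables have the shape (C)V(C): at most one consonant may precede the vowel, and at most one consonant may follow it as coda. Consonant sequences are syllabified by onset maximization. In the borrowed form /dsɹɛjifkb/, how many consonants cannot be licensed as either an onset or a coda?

Syllabifying with onset maximization leaves /d/, /s/, /k/, /b/ stranded (at most one coda consonant is licensed; onsets are limited to one consonant).

4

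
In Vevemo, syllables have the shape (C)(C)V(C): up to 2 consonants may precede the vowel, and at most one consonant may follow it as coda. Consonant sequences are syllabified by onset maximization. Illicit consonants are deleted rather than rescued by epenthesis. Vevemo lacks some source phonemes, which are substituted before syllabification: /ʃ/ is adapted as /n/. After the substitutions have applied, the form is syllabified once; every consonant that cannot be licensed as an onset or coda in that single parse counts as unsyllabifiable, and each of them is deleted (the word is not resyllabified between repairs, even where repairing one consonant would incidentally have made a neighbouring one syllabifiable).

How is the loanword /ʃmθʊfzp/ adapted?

Substitution: /ʃ/ → /n/, giving /nmθʊfzp/.
Syllabifying with onset maximization leaves /n/, /z/, /p/ stranded (at most one coda consonant is licensed; onsets may contain at most 2 consonants).
Deleting the stranded consonants removes /n/, /z/, /p/.

mθʊf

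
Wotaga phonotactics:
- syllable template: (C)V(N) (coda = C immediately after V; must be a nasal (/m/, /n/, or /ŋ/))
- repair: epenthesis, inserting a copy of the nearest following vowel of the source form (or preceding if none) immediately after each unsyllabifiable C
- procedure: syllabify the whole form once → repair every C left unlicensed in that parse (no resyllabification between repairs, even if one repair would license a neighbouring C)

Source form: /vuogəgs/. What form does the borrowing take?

Syllabifying with onset maximization leaves /g/, /s/ stranded (only a nasal (/m/, /n/, or /ŋ/) is licensed in coda position; onsets are limited to one consonant).
Inserting the epenthetic vowel yields /g/ → /gə/, /s/ → /sə/.

vuogəgəsə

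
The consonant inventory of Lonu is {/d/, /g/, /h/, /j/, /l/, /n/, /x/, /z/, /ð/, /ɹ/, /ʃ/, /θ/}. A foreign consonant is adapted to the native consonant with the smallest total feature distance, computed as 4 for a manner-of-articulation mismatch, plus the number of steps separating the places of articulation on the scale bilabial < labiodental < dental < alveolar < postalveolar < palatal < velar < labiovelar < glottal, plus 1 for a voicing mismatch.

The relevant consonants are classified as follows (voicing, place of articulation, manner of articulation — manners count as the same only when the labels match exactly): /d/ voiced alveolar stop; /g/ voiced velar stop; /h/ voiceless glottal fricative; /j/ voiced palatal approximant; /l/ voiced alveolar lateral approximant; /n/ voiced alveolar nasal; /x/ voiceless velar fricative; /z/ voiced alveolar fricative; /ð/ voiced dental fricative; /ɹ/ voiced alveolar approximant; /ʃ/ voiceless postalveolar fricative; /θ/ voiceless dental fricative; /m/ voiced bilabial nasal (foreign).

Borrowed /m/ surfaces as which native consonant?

/n/ is closest: same manner (nasal), place distance 3 (bilabial→alveolar), same voicing; total 3. Next closest is /ð/ at distance 6.

n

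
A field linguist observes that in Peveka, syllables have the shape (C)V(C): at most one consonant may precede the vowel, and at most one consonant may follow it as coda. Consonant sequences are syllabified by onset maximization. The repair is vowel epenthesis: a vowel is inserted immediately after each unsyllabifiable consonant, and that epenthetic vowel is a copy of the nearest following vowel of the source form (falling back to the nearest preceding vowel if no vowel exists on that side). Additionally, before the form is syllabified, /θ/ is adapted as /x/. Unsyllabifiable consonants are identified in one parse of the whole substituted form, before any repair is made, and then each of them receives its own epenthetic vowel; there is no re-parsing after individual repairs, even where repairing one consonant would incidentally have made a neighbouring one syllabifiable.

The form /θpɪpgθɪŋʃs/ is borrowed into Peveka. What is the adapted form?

xɪpɪpgɪxɪŋʃɪsɪ

Substitution: /θ/ → /x/, giving /xpɪpgxɪŋʃs/.
The consonants /x/, /g/, /ʃ/, /s/ cannot be parsed into a legal (C)V(C) syllable (at most one coda consonant is licensed; onsets are limited to one consonant).
Each unlicensed consonant becomes the onset of a new syllable: /x/ → /xɪ/, /g/ → /gɪ/, /ʃ/ → /ʃɪ/, /s/ → /sɪ/.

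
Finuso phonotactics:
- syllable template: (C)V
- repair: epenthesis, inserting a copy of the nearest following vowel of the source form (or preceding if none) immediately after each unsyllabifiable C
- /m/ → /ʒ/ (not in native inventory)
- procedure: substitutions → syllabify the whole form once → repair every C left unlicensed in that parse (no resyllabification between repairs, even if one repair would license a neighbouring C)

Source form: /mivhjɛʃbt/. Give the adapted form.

Substitution: /m/ → /ʒ/, giving /ʒivhjɛʃbt/.
The consonants /v/, /h/, /ʃ/, /b/, /t/ cannot be parsed into a legal (C)V syllable (no codas are permitted; onsets are limited to one consonant).
Each unlicensed consonant becomes the onset of a new syllable: /v/ → /vɛ/, /h/ → /hɛ/, /ʃ/ → /ʃɛ/, /b/ → /bɛ/, /t/ → /tɛ/.

ʒivɛhɛjɛʃɛbɛtɛ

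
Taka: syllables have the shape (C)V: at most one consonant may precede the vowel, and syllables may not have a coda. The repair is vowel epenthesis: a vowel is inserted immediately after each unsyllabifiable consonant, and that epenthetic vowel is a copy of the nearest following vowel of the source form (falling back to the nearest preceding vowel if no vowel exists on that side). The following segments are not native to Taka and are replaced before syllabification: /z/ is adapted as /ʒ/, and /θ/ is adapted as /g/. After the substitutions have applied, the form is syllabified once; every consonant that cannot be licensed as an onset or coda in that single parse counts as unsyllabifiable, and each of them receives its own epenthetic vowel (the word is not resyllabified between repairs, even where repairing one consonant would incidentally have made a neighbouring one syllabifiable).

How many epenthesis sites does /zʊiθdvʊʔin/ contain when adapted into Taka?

After substitution the input is /ʒʊigdvʊʔin/.
The unsyllabifiable consonants are /g/, /d/, /n/; each receives one epenthetic vowel.

3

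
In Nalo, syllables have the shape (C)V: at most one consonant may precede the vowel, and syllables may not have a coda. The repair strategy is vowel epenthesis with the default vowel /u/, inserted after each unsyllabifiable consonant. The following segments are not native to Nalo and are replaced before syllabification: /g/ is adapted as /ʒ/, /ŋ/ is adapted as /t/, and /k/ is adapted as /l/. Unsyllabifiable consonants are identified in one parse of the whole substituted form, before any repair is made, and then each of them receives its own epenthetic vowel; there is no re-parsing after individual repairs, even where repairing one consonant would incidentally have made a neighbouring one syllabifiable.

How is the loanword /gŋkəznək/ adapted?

Substitution: /g/ → /ʒ/, /ŋ/ → /t/, /k/ → /l/, giving /ʒtləznəl/.
Under (C)V, the unsyllabifiable consonants are /ʒ/, /t/, /z/, /l/ (no codas are permitted; onsets are limited to one consonant).
Epenthesis after each stranded consonant: /ʒ/ → /ʒu/, /t/ → /tu/, /z/ → /zu/, /l/ → /lu/.

ʒutuləzunəlu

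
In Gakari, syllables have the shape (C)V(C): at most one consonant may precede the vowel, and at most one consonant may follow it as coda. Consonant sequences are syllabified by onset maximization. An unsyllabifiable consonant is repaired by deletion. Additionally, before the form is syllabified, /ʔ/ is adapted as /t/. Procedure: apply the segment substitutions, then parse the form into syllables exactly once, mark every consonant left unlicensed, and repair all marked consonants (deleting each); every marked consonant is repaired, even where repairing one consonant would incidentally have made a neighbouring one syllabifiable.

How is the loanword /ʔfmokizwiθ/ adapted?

mokizwiθ

Substitution: /ʔ/ → /t/, giving /tfmokizwiθ/.
Under (C)V(C), the unsyllabifiable consonants are /t/, /f/ (at most one coda consonant is licensed; onsets are limited to one consonant).
Deleting the stranded consonants removes /t/, /f/.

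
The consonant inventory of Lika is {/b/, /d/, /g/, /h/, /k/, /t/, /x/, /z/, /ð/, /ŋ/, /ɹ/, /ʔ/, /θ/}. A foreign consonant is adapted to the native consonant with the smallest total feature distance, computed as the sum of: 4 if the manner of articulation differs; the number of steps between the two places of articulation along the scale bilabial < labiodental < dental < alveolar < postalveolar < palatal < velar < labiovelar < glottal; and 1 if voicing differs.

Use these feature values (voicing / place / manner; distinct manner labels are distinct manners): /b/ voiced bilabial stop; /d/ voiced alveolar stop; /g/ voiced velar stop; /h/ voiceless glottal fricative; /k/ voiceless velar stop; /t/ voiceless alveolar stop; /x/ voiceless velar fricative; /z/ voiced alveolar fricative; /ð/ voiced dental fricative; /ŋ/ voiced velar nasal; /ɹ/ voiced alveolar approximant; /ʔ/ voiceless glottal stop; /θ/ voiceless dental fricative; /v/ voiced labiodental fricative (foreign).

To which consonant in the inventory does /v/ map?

ð

/ð/ is closest: same manner (fricative), place distance 1 (labiodental→dental), same voicing; total 1. Next closest is /z/ at distance 2.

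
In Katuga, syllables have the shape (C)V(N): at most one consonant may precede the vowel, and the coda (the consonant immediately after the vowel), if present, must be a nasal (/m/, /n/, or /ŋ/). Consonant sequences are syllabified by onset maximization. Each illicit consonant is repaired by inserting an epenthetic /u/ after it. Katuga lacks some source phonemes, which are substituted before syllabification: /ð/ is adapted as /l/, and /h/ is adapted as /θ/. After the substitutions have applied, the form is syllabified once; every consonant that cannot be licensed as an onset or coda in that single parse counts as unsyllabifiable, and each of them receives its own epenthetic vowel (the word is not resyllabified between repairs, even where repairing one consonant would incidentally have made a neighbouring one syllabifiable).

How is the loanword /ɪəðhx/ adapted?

ɪəluθuxu

Substitution: /ð/ → /l/, /h/ → /θ/, giving /ɪəlθx/.
Syllabifying with onset maximization leaves /l/, /θ/, /x/ stranded (only a nasal (/m/, /n/, or /ŋ/) is licensed in coda position; onsets are limited to one consonant).
Each unlicensed consonant becomes the onset of a new syllable: /l/ → /lu/, /θ/ → /θu/, /x/ → /xu/.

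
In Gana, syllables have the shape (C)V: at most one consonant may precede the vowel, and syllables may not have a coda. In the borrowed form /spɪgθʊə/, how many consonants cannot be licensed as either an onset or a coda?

2

The consonants /s/, /g/ cannot be parsed into a legal (C)V syllable (no codas are permitted; onsets are limited to one consonant).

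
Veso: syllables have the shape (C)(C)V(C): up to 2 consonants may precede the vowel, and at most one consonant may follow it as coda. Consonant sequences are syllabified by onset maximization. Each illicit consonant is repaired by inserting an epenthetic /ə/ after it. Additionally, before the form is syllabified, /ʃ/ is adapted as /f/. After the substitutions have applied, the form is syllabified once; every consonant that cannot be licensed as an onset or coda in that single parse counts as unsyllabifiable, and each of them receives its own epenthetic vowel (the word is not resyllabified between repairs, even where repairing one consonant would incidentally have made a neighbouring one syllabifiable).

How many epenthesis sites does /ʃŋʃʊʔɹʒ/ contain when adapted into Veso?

3

After substitution the input is /fŋfʊʔɹʒ/.
The unsyllabifiable consonants are /f/, /ɹ/, /ʒ/; each receives one epenthetic vowel.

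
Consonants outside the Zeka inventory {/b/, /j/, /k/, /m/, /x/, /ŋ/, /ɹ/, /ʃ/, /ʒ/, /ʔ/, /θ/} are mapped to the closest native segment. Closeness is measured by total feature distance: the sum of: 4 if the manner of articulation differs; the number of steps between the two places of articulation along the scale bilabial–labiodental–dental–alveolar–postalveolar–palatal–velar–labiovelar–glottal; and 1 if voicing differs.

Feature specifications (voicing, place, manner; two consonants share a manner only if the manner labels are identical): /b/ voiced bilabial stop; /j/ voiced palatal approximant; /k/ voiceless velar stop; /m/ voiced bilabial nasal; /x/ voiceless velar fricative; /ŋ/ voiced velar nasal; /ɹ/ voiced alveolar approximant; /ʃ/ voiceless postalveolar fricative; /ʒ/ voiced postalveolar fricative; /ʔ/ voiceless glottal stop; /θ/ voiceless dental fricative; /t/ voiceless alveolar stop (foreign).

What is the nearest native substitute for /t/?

/k/ is closest: same manner (stop), place distance 3 (alveolar→velar), same voicing; total 3. Next closest is /b/ at distance 4.

k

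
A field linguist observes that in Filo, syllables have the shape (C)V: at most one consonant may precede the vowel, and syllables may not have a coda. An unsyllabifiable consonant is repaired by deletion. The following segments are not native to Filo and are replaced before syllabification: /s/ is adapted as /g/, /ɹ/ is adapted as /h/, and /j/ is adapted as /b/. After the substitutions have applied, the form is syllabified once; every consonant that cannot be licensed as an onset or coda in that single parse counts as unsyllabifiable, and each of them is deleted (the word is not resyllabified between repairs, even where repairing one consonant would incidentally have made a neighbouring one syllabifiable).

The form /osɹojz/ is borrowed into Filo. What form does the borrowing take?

oho

Substitution: /s/ → /g/, /ɹ/ → /h/, /j/ → /b/, giving /oghobz/.
The consonants /g/, /b/, /z/ cannot be parsed into a legal (C)V syllable (no codas are permitted; onsets are limited to one consonant).
Deleting the stranded consonants removes /g/, /b/, /z/.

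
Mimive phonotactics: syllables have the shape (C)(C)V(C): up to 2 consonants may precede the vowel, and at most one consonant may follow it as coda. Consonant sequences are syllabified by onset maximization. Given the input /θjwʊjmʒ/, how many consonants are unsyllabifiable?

3

Under (C)(C)V(C), the unsyllabifiable consonants are /θ/, /m/, /ʒ/ (at most one coda consonant is licensed; onsets may contain at most 2 consonants).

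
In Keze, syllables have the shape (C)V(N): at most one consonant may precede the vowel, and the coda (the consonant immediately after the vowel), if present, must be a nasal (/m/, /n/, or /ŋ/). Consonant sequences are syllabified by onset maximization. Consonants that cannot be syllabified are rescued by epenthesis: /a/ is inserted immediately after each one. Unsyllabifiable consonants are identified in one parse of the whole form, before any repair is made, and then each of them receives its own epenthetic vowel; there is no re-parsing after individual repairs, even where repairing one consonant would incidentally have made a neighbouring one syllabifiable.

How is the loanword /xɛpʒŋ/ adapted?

Syllabifying with onset maximization leaves /p/, /ʒ/, /ŋ/ stranded (only a nasal (/m/, /n/, or /ŋ/) is licensed in coda position; onsets are limited to one consonant).
Each unlicensed consonant becomes the onset of a new syllable: /p/ → /pa/, /ʒ/ → /ʒa/, /ŋ/ → /ŋa/.

xɛpaʒaŋa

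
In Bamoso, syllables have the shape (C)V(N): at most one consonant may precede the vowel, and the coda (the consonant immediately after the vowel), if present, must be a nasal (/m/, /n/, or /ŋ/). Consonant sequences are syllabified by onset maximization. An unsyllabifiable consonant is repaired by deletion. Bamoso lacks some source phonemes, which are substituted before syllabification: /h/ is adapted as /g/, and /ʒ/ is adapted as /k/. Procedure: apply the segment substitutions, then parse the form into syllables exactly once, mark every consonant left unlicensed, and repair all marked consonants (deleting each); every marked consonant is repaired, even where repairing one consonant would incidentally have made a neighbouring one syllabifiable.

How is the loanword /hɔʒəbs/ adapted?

Substitution: /h/ → /g/, /ʒ/ → /k/, giving /gɔkəbs/.
The consonants /b/, /s/ cannot be parsed into a legal (C)V(N) syllable (only a nasal (/m/, /n/, or /ŋ/) is licensed in coda position; onsets are limited to one consonant).
Each unlicensed consonant is deleted: /b/, /s/.

gɔkə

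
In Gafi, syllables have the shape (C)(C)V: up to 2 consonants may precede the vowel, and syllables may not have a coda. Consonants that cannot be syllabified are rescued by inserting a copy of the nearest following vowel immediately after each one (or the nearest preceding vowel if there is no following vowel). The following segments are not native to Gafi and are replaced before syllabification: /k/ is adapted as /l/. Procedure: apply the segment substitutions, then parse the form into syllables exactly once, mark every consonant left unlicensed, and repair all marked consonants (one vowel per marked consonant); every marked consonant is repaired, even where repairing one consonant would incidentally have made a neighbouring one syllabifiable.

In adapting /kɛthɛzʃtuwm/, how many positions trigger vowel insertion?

After substitution the input is /lɛthɛzʃtuwm/.
The unsyllabifiable consonants are /z/, /w/, /m/; each receives one epenthetic vowel.

3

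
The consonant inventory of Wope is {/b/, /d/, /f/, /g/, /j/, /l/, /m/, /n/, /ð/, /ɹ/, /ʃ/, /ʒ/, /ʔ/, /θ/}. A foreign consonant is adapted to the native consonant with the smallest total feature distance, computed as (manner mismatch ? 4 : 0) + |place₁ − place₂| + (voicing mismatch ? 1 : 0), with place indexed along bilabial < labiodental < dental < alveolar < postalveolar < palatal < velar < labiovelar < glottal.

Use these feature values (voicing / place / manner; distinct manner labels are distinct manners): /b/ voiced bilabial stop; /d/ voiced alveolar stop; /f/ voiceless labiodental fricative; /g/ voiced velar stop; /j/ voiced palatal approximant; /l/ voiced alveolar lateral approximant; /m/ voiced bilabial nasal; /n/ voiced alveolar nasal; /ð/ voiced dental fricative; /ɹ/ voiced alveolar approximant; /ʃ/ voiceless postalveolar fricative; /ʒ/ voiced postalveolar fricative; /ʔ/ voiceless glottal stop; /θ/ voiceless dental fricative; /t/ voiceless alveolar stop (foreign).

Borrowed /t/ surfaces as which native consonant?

/d/ is closest: same manner (stop), place distance 0 (alveolar→alveolar), voicing differs (+1); total 1. Next closest is /b/ at distance 4.

d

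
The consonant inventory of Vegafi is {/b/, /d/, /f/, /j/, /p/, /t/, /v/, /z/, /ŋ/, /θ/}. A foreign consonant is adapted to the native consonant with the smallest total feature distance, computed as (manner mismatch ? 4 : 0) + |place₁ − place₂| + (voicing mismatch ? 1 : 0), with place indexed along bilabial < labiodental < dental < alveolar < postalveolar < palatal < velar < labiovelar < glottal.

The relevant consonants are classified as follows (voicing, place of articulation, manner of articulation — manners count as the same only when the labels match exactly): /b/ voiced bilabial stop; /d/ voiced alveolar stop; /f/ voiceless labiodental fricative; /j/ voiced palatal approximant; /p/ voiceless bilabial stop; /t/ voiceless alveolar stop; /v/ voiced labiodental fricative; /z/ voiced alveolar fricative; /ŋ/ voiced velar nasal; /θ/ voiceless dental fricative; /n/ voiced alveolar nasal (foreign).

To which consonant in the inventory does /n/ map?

ŋ

/ŋ/ is closest: same manner (nasal), place distance 3 (alveolar→velar), same voicing; total 3. Next closest is /d/ at distance 4.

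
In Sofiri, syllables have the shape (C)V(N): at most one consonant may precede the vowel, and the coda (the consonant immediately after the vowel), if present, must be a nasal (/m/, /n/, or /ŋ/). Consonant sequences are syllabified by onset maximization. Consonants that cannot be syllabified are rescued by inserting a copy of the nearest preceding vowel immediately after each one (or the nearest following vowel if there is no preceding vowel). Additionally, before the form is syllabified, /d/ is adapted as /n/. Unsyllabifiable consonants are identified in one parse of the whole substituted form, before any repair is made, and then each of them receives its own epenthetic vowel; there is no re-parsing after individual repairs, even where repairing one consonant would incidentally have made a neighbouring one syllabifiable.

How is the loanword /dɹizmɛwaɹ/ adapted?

niɹizimɛwaɹa

Substitution: /d/ → /n/, giving /nɹizmɛwaɹ/.
Under (C)V(N), the unsyllabifiable consonants are /n/, /z/, /ɹ/ (only a nasal (/m/, /n/, or /ŋ/) is licensed in coda position; onsets are limited to one consonant).
Inserting the epenthetic vowel yields /n/ → /ni/, /z/ → /zi/, /ɹ/ → /ɹa/.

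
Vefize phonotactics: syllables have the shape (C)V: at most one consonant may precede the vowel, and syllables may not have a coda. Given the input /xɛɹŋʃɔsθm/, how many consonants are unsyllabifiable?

The consonants /ɹ/, /ŋ/, /s/, /θ/, /m/ cannot be parsed into a legal (C)V syllable (no codas are permitted; onsets are limited to one consonant).

5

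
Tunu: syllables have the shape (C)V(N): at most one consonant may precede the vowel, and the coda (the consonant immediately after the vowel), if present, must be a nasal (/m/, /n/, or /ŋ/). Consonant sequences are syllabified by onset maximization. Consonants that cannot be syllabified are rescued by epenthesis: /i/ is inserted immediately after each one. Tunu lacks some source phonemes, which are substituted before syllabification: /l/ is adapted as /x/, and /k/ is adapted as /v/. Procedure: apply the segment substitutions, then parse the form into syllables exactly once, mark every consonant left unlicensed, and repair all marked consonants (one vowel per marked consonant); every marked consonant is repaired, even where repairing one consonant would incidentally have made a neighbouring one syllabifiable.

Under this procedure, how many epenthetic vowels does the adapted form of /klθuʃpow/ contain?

4

After substitution the input is /vxθuʃpow/.
The unsyllabifiable consonants are /v/, /x/, /ʃ/, /w/; each receives one epenthetic vowel.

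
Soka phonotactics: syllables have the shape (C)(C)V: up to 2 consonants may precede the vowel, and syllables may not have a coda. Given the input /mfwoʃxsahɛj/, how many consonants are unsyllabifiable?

Under (C)(C)V, the unsyllabifiable consonants are /m/, /ʃ/, /j/ (no codas are permitted; onsets may contain at most 2 consonants).

3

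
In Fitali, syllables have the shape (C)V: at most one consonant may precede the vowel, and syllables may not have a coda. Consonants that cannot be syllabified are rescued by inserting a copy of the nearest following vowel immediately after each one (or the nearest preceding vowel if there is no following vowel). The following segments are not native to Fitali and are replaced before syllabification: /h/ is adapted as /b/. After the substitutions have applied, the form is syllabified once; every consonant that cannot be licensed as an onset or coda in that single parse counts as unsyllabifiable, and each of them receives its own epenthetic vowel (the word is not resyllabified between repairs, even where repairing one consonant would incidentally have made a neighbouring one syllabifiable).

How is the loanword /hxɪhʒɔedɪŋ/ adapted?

Substitution: /h/ → /b/, giving /bxɪbʒɔedɪŋ/.
The consonants /b/, /b/, /ŋ/ cannot be parsed into a legal (C)V syllable (no codas are permitted; onsets are limited to one consonant).
Inserting the epenthetic vowel yields /b/ → /bɪ/, /b/ → /bɔ/, /ŋ/ → /ŋɪ/.

bɪxɪbɔʒɔedɪŋɪ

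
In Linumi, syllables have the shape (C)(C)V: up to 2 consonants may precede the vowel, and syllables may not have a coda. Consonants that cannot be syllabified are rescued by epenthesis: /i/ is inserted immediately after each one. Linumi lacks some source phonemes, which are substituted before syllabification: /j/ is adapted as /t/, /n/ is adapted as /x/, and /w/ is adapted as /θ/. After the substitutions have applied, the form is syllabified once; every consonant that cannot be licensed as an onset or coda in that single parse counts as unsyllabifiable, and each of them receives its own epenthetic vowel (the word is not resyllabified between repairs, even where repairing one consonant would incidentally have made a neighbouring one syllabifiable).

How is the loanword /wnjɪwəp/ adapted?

θixtɪθəpi

Substitution: /w/ → /θ/, /n/ → /x/, /j/ → /t/, giving /θxtɪθəp/.
The consonants /θ/, /p/ cannot be parsed into a legal (C)(C)V syllable (no codas are permitted; onsets may contain at most 2 consonants).
Each unlicensed consonant becomes the onset of a new syllable: /θ/ → /θi/, /p/ → /pi/.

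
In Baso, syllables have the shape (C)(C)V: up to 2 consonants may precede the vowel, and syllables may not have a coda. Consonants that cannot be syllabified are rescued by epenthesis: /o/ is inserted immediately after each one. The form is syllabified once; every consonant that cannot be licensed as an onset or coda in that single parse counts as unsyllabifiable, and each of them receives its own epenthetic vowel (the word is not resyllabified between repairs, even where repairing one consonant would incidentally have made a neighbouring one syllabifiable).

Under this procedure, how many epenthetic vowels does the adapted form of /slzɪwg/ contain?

3

The unsyllabifiable consonants are /s/, /w/, /g/; each receives one epenthetic vowel.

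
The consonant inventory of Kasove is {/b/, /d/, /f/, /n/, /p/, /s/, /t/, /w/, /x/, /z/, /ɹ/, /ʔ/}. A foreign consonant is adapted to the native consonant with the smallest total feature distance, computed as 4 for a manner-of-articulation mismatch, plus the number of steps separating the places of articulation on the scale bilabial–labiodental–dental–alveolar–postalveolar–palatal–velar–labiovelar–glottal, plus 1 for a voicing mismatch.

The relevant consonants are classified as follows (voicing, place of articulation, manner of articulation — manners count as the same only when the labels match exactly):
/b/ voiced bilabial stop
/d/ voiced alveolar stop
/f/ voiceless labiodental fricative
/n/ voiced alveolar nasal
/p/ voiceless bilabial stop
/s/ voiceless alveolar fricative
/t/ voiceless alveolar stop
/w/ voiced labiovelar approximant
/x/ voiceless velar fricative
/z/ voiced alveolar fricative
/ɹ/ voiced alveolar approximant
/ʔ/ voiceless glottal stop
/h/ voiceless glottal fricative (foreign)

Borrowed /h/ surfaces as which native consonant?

/x/ is closest: same manner (fricative), place distance 2 (glottal→velar), same voicing; total 2. Next closest is /ʔ/ at distance 4.

x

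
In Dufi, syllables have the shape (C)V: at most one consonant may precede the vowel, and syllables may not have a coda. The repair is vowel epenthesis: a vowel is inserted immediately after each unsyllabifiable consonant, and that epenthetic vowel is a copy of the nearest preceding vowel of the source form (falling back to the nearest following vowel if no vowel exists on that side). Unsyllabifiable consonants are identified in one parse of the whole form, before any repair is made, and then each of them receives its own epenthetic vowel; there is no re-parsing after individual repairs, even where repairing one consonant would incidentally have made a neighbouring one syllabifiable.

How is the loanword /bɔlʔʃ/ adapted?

Syllabifying with onset maximization leaves /l/, /ʔ/, /ʃ/ stranded (no codas are permitted; onsets are limited to one consonant).
Inserting the epenthetic vowel yields /l/ → /lɔ/, /ʔ/ → /ʔɔ/, /ʃ/ → /ʃɔ/.

bɔlɔʔɔʃɔ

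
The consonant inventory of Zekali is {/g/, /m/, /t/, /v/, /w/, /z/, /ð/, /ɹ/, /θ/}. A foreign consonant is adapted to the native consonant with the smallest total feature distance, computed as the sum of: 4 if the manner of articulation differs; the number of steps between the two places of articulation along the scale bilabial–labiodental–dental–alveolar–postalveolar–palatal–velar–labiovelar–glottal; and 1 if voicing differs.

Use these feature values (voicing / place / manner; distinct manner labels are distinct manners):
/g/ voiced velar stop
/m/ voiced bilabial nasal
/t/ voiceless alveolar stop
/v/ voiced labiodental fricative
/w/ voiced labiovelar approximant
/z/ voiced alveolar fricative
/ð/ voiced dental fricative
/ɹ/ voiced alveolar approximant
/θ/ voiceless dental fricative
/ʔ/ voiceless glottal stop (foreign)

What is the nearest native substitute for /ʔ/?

g

/g/ is closest: same manner (stop), place distance 2 (glottal→velar), voicing differs (+1); total 3. Next closest is /t/ at distance 5.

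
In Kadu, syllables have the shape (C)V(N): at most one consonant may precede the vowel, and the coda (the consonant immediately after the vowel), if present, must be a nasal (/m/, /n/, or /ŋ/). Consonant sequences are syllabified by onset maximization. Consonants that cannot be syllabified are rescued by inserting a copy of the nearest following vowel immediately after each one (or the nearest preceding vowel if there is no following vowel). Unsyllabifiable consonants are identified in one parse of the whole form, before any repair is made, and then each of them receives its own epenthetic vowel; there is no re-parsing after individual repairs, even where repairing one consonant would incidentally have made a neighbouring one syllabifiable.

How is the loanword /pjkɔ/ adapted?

Syllabifying with onset maximization leaves /p/, /j/ stranded (only a nasal (/m/, /n/, or /ŋ/) is licensed in coda position; onsets are limited to one consonant).
Each unlicensed consonant becomes the onset of a new syllable: /p/ → /pɔ/, /j/ → /jɔ/.

pɔjɔkɔ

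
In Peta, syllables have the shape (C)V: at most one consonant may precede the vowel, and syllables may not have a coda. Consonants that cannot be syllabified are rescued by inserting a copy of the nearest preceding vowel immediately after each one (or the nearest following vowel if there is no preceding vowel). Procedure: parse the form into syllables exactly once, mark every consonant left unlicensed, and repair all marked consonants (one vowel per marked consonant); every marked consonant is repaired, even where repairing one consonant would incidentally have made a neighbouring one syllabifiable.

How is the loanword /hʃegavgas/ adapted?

Under (C)V, the unsyllabifiable consonants are /h/, /v/, /s/ (no codas are permitted; onsets are limited to one consonant).
Each unlicensed consonant becomes the onset of a new syllable: /h/ → /he/, /v/ → /va/, /s/ → /sa/.

heʃegavagasa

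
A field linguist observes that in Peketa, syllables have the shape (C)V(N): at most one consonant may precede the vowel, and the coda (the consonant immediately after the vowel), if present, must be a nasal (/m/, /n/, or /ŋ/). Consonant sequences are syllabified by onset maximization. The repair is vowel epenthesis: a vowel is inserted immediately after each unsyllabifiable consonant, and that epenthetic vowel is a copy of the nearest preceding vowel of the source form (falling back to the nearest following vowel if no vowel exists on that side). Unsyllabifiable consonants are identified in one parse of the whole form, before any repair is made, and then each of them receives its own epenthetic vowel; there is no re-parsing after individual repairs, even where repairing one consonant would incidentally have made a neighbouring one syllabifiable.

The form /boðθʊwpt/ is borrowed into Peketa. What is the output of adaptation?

boðoθʊwʊpʊtʊ

The consonants /ð/, /w/, /p/, /t/ cannot be parsed into a legal (C)V(N) syllable (only a nasal (/m/, /n/, or /ŋ/) is licensed in coda position; onsets are limited to one consonant).
Inserting the epenthetic vowel yields /ð/ → /ðo/, /w/ → /wʊ/, /p/ → /pʊ/, /t/ → /tʊ/.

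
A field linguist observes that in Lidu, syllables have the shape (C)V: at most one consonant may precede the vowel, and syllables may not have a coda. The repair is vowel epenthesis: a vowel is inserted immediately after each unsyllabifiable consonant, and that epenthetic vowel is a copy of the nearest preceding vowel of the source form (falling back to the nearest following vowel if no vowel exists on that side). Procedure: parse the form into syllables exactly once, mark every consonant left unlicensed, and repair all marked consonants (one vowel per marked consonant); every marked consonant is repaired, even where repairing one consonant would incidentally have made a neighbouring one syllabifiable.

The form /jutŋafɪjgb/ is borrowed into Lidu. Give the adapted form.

jutuŋafɪjɪgɪbɪ

The consonants /t/, /j/, /g/, /b/ cannot be parsed into a legal (C)V syllable (no codas are permitted; onsets are limited to one consonant).
Each unlicensed consonant becomes the onset of a new syllable: /t/ → /tu/, /j/ → /jɪ/, /g/ → /gɪ/, /b/ → /bɪ/.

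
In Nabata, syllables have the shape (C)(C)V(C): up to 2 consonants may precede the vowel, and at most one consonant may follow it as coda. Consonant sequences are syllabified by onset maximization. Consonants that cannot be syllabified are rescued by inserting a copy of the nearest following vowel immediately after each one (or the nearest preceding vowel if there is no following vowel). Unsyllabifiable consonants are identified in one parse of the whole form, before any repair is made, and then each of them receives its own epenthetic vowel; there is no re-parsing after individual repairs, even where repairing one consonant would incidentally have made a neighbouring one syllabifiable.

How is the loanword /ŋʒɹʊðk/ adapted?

The consonants /ŋ/, /k/ cannot be parsed into a legal (C)(C)V(C) syllable (at most one coda consonant is licensed; onsets may contain at most 2 consonants).
Epenthesis after each stranded consonant: /ŋ/ → /ŋʊ/, /k/ → /kʊ/.

ŋʊʒɹʊðkʊ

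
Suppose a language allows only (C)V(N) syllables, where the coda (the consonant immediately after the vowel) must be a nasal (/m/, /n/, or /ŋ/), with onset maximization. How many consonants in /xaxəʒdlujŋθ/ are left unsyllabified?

Syllabifying with onset maximization leaves /ʒ/, /d/, /j/, /ŋ/, /θ/ stranded (only a nasal (/m/, /n/, or /ŋ/) is licensed in coda position; onsets are limited to one consonant).

5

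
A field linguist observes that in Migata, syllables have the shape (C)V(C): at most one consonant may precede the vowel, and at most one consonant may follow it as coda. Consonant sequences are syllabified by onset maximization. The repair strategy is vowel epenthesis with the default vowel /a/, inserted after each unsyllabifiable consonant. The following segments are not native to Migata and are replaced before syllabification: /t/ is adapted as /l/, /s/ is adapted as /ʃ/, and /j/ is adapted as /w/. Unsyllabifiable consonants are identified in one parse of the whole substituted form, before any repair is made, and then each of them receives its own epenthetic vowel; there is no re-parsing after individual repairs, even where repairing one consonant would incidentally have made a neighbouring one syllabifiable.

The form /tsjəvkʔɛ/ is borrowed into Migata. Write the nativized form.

Substitution: /t/ → /l/, /s/ → /ʃ/, /j/ → /w/, giving /lʃwəvkʔɛ/.
Syllabifying with onset maximization leaves /l/, /ʃ/, /k/ stranded (at most one coda consonant is licensed; onsets are limited to one consonant).
Epenthesis after each stranded consonant: /l/ → /la/, /ʃ/ → /ʃa/, /k/ → /ka/.

laʃawəvkaʔɛ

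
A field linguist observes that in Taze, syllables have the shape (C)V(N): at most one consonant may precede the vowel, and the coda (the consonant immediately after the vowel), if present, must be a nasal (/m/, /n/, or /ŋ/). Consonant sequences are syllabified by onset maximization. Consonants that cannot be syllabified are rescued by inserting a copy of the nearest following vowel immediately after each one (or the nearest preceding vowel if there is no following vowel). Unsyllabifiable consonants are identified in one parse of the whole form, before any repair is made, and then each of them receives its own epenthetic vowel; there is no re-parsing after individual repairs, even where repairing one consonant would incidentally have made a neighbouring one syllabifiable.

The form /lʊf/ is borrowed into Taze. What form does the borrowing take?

Syllabifying with onset maximization leaves /f/ stranded (only a nasal (/m/, /n/, or /ŋ/) is licensed in coda position; onsets are limited to one consonant).
Epenthesis after each stranded consonant: /f/ → /fʊ/.

lʊfʊ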